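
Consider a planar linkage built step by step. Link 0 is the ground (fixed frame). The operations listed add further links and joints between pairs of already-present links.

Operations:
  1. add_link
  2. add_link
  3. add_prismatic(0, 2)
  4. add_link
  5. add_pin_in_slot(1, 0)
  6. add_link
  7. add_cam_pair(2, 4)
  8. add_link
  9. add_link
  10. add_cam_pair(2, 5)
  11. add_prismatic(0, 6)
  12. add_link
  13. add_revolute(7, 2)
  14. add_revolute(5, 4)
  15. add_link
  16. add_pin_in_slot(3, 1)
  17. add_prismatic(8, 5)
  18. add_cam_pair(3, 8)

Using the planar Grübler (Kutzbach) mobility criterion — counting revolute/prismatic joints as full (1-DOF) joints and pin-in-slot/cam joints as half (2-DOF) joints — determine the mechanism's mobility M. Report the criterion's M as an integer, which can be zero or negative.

M = 9

(L,J1,J2)=(1,0,0); link0 fixed
link1: (2,0,0)
link2: (3,0,0)
P 0-2 [J1]: (3,1,0)
link3: (4,1,0)
PS 1-0 [J2]: (4,1,1)
link4: (5,1,1)
C 2-4 [J2]: (5,1,2)
link5: (6,1,2)
link6: (7,1,2)
C 2-5 [J2]: (7,1,3)
P 0-6 [J1]: (7,2,3)
link7: (8,2,3)
R 7-2 [J1]: (8,3,3)
R 5-4 [J1]: (8,4,3)
link8: (9,4,3)
PS 3-1 [J2]: (9,4,4)
P 8-5 [J1]: (9,5,4)
C 3-8 [J2]: (9,5,5)
Grübler: 3·8 − 2·5 − 5 = 9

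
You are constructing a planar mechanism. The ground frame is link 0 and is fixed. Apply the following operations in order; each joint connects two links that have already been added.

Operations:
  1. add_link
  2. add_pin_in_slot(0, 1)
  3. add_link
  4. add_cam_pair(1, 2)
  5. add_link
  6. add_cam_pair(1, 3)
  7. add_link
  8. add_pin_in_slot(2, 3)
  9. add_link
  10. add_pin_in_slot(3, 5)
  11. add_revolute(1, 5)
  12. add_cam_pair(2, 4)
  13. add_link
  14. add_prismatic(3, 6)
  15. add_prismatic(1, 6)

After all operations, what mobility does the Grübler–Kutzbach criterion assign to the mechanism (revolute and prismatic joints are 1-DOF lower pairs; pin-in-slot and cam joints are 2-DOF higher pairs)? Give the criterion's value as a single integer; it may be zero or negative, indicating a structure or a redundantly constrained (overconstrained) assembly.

L=1 J1=0 J2=0
add link → L=2 J1=0 J2=0
PS@0,1 dof=2 J2 → L=2 J1=0 J2=1
add link → L=3 J1=0 J2=1
C@1,2 dof=2 J2 → L=3 J1=0 J2=2
add link → L=4 J1=0 J2=2
C@1,3 dof=2 J2 → L=4 J1=0 J2=3
add link → L=5 J1=0 J2=3
PS@2,3 dof=2 J2 → L=5 J1=0 J2=4
add link → L=6 J1=0 J2=4
PS@3,5 dof=2 J2 → L=6 J1=0 J2=5
R@1,5 dof=1 J1 → L=6 J1=1 J2=5
C@2,4 dof=2 J2 → L=6 J1=1 J2=6
add link → L=7 J1=1 J2=6
P@3,6 dof=1 J1 → L=7 J1=2 J2=6
P@1,6 dof=1 J1 → L=7 J1=3 J2=6
M=3(L−1)−2J1−J2=3·6−2·3−6=6

M = 6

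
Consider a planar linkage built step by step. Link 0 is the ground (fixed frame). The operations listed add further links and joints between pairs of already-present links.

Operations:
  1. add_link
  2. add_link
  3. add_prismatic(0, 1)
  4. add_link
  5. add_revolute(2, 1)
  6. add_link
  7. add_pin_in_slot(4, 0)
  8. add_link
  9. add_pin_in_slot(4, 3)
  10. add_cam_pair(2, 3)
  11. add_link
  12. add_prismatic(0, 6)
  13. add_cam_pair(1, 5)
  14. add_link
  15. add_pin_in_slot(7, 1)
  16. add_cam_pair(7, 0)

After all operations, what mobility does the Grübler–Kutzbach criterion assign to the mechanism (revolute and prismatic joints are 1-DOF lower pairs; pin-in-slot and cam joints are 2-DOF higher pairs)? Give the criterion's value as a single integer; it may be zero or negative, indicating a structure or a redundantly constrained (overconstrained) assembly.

L=1 J1=0 J2=0
add link → L=2 J1=0 J2=0
add link → L=3 J1=0 J2=0
P@0,1 dof=1 J1 → L=3 J1=1 J2=0
add link → L=4 J1=1 J2=0
R@2,1 dof=1 J1 → L=4 J1=2 J2=0
add link → L=5 J1=2 J2=0
PS@4,0 dof=2 J2 → L=5 J1=2 J2=1
add link → L=6 J1=2 J2=1
PS@4,3 dof=2 J2 → L=6 J1=2 J2=2
C@2,3 dof=2 J2 → L=6 J1=2 J2=3
add link → L=7 J1=2 J2=3
P@0,6 dof=1 J1 → L=7 J1=3 J2=3
C@1,5 dof=2 J2 → L=7 J1=3 J2=4
add link → L=8 J1=3 J2=4
PS@7,1 dof=2 J2 → L=8 J1=3 J2=5
C@7,0 dof=2 J2 → L=8 J1=3 J2=6
M=3(L−1)−2J1−J2=3·7−2·3−6=9

M = 9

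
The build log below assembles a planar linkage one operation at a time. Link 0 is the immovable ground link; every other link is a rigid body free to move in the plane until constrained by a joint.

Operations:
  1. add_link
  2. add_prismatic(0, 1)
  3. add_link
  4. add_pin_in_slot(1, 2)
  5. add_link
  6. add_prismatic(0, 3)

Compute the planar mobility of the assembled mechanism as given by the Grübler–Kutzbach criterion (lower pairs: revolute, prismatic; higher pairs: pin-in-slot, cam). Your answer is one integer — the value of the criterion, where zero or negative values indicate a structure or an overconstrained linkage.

M = 4

(L,J1,J2)=(1,0,0); link0 fixed
link1: (2,0,0)
P 0-1 [J1]: (2,1,0)
link2: (3,1,0)
PS 1-2 [J2]: (3,1,1)
link3: (4,1,1)
P 0-3 [J1]: (4,2,1)
Grübler: 3·3 − 2·2 − 1 = 4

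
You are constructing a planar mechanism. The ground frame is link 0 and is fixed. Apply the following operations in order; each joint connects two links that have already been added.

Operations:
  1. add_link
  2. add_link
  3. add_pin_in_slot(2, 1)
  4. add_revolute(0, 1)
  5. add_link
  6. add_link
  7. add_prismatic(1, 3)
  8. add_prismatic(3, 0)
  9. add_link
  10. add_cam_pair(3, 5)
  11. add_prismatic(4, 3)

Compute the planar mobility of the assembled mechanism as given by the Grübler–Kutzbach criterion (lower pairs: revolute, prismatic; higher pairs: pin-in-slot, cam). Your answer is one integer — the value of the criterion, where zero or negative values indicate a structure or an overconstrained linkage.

[1;0;0] (link 0 is ground)
L+ [2;0;0]
L+ [3;0;0]
PS(2,1)∈J2 [3;0;1]
R(0,1)∈J1 [3;1;1]
L+ [4;1;1]
L+ [5;1;1]
P(1,3)∈J1 [5;2;1]
P(3,0)∈J1 [5;3;1]
L+ [6;3;1]
C(3,5)∈J2 [6;3;2]
P(4,3)∈J1 [6;4;2]
mobility = 15 − 8 − 2 = 5

M = 5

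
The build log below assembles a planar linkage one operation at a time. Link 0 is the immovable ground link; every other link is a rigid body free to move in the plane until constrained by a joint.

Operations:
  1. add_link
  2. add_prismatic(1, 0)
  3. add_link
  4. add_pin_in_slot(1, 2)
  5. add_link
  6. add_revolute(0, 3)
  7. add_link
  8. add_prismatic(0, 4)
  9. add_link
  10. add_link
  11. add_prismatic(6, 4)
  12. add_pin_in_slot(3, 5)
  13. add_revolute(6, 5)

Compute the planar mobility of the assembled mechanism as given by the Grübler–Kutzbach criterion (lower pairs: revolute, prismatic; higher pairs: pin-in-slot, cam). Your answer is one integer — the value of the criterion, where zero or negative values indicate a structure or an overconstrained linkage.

[1;0;0] (link 0 is ground)
L+ [2;0;0]
P(1,0)∈J1 [2;1;0]
L+ [3;1;0]
PS(1,2)∈J2 [3;1;1]
L+ [4;1;1]
R(0,3)∈J1 [4;2;1]
L+ [5;2;1]
P(0,4)∈J1 [5;3;1]
L+ [6;3;1]
L+ [7;3;1]
P(6,4)∈J1 [7;4;1]
PS(3,5)∈J2 [7;4;2]
R(6,5)∈J1 [7;5;2]
mobility = 18 − 10 − 2 = 6

M = 6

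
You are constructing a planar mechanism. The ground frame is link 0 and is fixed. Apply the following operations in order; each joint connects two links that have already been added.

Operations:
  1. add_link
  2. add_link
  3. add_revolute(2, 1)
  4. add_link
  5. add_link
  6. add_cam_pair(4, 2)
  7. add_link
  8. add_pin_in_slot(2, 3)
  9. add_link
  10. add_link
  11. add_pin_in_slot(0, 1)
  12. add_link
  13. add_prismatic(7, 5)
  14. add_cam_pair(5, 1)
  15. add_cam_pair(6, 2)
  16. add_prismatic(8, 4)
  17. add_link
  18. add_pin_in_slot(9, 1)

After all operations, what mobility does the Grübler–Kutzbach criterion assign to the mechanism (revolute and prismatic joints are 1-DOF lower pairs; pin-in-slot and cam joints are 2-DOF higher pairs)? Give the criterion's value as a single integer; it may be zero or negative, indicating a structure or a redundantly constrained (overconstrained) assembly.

M = 15

ground; <1,0,0>
#1 <2,0,0>
#2 <3,0,0>
R:2↔1 J1 <3,1,0>
#3 <4,1,0>
#4 <5,1,0>
C:4↔2 J2 <5,1,1>
#5 <6,1,1>
PS:2↔3 J2 <6,1,2>
#6 <7,1,2>
#7 <8,1,2>
PS:0↔1 J2 <8,1,3>
#8 <9,1,3>
P:7↔5 J1 <9,2,3>
C:5↔1 J2 <9,2,4>
C:6↔2 J2 <9,2,5>
P:8↔4 J1 <9,3,5>
#9 <10,3,5>
PS:9↔1 J2 <10,3,6>
3×9 − 2×3 − 1×6 = 15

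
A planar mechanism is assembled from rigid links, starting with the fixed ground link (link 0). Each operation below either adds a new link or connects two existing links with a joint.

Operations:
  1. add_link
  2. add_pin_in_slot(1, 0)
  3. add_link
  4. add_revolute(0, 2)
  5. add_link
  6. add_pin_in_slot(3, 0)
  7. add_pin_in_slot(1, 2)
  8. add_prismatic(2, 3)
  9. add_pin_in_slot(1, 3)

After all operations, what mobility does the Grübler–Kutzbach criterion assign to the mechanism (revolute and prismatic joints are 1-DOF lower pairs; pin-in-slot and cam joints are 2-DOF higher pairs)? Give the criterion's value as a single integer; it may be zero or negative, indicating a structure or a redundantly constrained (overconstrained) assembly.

M = 1

ground; <1,0,0>
#1 <2,0,0>
PS:1↔0 J2 <2,0,1>
#2 <3,0,1>
R:0↔2 J1 <3,1,1>
#3 <4,1,1>
PS:3↔0 J2 <4,1,2>
PS:1↔2 J2 <4,1,3>
P:2↔3 J1 <4,2,3>
PS:1↔3 J2 <4,2,4>
3×3 − 2×2 − 1×4 = 1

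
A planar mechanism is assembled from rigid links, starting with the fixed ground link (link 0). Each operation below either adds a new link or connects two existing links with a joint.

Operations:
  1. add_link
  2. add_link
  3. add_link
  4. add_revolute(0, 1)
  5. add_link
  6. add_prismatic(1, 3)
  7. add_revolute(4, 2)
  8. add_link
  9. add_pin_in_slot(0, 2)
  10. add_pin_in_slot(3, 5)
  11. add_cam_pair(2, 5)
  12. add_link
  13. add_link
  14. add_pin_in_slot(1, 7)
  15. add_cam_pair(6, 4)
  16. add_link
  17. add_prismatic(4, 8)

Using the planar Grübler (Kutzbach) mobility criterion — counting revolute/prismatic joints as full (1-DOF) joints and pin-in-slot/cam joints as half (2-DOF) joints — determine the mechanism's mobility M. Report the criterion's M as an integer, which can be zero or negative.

ground; <1,0,0>
#1 <2,0,0>
#2 <3,0,0>
#3 <4,0,0>
R:0↔1 J1 <4,1,0>
#4 <5,1,0>
P:1↔3 J1 <5,2,0>
R:4↔2 J1 <5,3,0>
#5 <6,3,0>
PS:0↔2 J2 <6,3,1>
PS:3↔5 J2 <6,3,2>
C:2↔5 J2 <6,3,3>
#6 <7,3,3>
#7 <8,3,3>
PS:1↔7 J2 <8,3,4>
C:6↔4 J2 <8,3,5>
#8 <9,3,5>
P:4↔8 J1 <9,4,5>
3×8 − 2×4 − 1×5 = 11

M = 11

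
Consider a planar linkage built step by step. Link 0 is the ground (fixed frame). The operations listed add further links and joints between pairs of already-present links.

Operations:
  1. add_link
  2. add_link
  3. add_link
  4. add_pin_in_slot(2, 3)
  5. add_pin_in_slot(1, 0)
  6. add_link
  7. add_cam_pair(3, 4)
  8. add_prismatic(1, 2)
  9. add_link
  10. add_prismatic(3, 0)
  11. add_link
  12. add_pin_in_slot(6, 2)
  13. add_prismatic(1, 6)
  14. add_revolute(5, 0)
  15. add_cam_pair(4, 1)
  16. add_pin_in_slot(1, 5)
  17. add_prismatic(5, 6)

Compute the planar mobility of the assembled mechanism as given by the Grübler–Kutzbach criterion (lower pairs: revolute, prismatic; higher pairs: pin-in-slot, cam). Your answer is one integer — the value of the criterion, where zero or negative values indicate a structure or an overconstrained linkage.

(L,J1,J2)=(1,0,0); link0 fixed
link1: (2,0,0)
link2: (3,0,0)
link3: (4,0,0)
PS 2-3 [J2]: (4,0,1)
PS 1-0 [J2]: (4,0,2)
link4: (5,0,2)
C 3-4 [J2]: (5,0,3)
P 1-2 [J1]: (5,1,3)
link5: (6,1,3)
P 3-0 [J1]: (6,2,3)
link6: (7,2,3)
PS 6-2 [J2]: (7,2,4)
P 1-6 [J1]: (7,3,4)
R 5-0 [J1]: (7,4,4)
C 4-1 [J2]: (7,4,5)
PS 1-5 [J2]: (7,4,6)
P 5-6 [J1]: (7,5,6)
Grübler: 3·6 − 2·5 − 6 = 2

M = 2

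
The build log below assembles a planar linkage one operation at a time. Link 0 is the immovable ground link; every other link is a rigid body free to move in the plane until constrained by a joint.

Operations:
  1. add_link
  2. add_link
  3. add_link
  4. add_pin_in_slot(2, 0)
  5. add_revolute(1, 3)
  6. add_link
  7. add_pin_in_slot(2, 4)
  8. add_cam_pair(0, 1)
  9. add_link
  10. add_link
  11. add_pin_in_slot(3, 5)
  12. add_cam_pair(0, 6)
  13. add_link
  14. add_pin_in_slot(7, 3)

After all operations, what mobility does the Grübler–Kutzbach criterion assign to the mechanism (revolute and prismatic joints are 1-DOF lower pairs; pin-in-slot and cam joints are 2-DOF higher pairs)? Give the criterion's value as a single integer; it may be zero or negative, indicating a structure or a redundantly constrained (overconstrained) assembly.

M = 13

ground; <1,0,0>
#1 <2,0,0>
#2 <3,0,0>
#3 <4,0,0>
PS:2↔0 J2 <4,0,1>
R:1↔3 J1 <4,1,1>
#4 <5,1,1>
PS:2↔4 J2 <5,1,2>
C:0↔1 J2 <5,1,3>
#5 <6,1,3>
#6 <7,1,3>
PS:3↔5 J2 <7,1,4>
C:0↔6 J2 <7,1,5>
#7 <8,1,5>
PS:7↔3 J2 <8,1,6>
3×7 − 2×1 − 1×6 = 13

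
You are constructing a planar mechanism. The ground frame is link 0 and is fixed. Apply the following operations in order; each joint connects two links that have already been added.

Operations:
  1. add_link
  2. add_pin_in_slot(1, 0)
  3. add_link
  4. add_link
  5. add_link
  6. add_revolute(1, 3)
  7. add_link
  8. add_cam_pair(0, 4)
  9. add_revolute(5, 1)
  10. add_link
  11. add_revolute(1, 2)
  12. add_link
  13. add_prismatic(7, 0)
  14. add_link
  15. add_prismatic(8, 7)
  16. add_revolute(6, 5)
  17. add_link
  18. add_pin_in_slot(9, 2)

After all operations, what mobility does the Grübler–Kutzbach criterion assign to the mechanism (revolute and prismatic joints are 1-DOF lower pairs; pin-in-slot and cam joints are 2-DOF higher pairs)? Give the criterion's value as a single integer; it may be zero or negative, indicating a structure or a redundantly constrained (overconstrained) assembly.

M = 12

L=1 J1=0 J2=0
add link → L=2 J1=0 J2=0
PS@1,0 dof=2 J2 → L=2 J1=0 J2=1
add link → L=3 J1=0 J2=1
add link → L=4 J1=0 J2=1
add link → L=5 J1=0 J2=1
R@1,3 dof=1 J1 → L=5 J1=1 J2=1
add link → L=6 J1=1 J2=1
C@0,4 dof=2 J2 → L=6 J1=1 J2=2
R@5,1 dof=1 J1 → L=6 J1=2 J2=2
add link → L=7 J1=2 J2=2
R@1,2 dof=1 J1 → L=7 J1=3 J2=2
add link → L=8 J1=3 J2=2
P@7,0 dof=1 J1 → L=8 J1=4 J2=2
add link → L=9 J1=4 J2=2
P@8,7 dof=1 J1 → L=9 J1=5 J2=2
R@6,5 dof=1 J1 → L=9 J1=6 J2=2
add link → L=10 J1=6 J2=2
PS@9,2 dof=2 J2 → L=10 J1=6 J2=3
M=3(L−1)−2J1−J2=3·9−2·6−3=12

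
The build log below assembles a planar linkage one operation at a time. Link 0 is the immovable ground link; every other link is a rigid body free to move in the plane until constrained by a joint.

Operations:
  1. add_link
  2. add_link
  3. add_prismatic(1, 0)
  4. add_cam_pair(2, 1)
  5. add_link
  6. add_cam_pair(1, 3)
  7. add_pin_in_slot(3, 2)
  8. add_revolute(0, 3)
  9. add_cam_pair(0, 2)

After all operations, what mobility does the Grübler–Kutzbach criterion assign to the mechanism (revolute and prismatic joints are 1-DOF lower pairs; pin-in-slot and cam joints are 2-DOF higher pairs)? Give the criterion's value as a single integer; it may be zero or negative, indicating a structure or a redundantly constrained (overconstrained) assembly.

ground; <1,0,0>
#1 <2,0,0>
#2 <3,0,0>
P:1↔0 J1 <3,1,0>
C:2↔1 J2 <3,1,1>
#3 <4,1,1>
C:1↔3 J2 <4,1,2>
PS:3↔2 J2 <4,1,3>
R:0↔3 J1 <4,2,3>
C:0↔2 J2 <4,2,4>
3×3 − 2×2 − 1×4 = 1

M = 1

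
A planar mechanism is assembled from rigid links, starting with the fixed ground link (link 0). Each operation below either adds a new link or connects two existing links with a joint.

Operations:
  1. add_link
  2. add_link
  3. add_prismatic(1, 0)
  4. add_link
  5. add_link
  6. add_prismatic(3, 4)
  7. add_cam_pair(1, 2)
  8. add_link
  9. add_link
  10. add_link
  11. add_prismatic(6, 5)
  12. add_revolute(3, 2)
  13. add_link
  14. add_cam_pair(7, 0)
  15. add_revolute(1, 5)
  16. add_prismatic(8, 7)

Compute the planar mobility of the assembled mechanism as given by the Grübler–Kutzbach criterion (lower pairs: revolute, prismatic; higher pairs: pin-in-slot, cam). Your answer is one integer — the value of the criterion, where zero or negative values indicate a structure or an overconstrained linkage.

link 0 = ground. State L|J1|J2 = 1|0|0
+link1  2|0|0
+link2  3|0|0
P(1,0) f=1→J1  3|1|0
+link3  4|1|0
+link4  5|1|0
P(3,4) f=1→J1  5|2|0
C(1,2) f=2→J2  5|2|1
+link5  6|2|1
+link6  7|2|1
+link7  8|2|1
P(6,5) f=1→J1  8|3|1
R(3,2) f=1→J1  8|4|1
+link8  9|4|1
C(7,0) f=2→J2  9|4|2
R(1,5) f=1→J1  9|5|2
P(8,7) f=1→J1  9|6|2
M = 3(9−1)−2·6−2 = 24−12−2 = 10

M = 10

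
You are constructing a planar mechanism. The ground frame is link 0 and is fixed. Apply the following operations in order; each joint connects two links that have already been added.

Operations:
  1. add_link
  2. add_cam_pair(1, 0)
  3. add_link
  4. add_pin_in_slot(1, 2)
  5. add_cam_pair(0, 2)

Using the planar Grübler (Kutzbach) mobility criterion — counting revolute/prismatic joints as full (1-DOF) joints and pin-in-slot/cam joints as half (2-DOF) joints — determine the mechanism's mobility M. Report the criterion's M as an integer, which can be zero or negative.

M = 3

L=1 J1=0 J2=0
add link → L=2 J1=0 J2=0
C@1,0 dof=2 J2 → L=2 J1=0 J2=1
add link → L=3 J1=0 J2=1
PS@1,2 dof=2 J2 → L=3 J1=0 J2=2
C@0,2 dof=2 J2 → L=3 J1=0 J2=3
M=3(L−1)−2J1−J2=3·2−2·0−3=3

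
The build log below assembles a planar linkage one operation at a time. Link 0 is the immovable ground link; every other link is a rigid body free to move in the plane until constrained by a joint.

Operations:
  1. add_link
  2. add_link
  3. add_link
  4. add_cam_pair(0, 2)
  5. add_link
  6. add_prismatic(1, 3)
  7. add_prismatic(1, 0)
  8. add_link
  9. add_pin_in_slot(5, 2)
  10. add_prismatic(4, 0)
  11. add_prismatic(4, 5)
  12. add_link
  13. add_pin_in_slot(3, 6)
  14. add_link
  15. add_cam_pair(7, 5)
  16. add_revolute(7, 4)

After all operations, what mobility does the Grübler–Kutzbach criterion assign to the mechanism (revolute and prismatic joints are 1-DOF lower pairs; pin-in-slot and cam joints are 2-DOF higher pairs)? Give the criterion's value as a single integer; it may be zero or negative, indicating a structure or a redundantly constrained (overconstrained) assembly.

M = 7

ground; <1,0,0>
#1 <2,0,0>
#2 <3,0,0>
#3 <4,0,0>
C:0↔2 J2 <4,0,1>
#4 <5,0,1>
P:1↔3 J1 <5,1,1>
P:1↔0 J1 <5,2,1>
#5 <6,2,1>
PS:5↔2 J2 <6,2,2>
P:4↔0 J1 <6,3,2>
P:4↔5 J1 <6,4,2>
#6 <7,4,2>
PS:3↔6 J2 <7,4,3>
#7 <8,4,3>
C:7↔5 J2 <8,4,4>
R:7↔4 J1 <8,5,4>
3×7 − 2×5 − 1×4 = 7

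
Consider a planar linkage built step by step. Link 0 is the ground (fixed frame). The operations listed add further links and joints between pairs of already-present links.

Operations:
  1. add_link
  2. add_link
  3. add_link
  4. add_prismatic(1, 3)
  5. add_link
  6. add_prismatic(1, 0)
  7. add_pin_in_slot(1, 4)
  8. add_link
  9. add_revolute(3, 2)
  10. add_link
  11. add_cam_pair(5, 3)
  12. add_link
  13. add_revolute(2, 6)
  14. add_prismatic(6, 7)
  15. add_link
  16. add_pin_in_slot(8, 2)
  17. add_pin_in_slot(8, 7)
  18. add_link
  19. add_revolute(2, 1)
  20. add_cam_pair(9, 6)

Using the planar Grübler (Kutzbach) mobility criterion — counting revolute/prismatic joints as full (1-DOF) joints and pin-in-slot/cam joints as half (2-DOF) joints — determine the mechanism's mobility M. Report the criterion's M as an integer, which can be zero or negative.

M = 10

L=1 J1=0 J2=0
add link → L=2 J1=0 J2=0
add link → L=3 J1=0 J2=0
add link → L=4 J1=0 J2=0
P@1,3 dof=1 J1 → L=4 J1=1 J2=0
add link → L=5 J1=1 J2=0
P@1,0 dof=1 J1 → L=5 J1=2 J2=0
PS@1,4 dof=2 J2 → L=5 J1=2 J2=1
add link → L=6 J1=2 J2=1
R@3,2 dof=1 J1 → L=6 J1=3 J2=1
add link → L=7 J1=3 J2=1
C@5,3 dof=2 J2 → L=7 J1=3 J2=2
add link → L=8 J1=3 J2=2
R@2,6 dof=1 J1 → L=8 J1=4 J2=2
P@6,7 dof=1 J1 → L=8 J1=5 J2=2
add link → L=9 J1=5 J2=2
PS@8,2 dof=2 J2 → L=9 J1=5 J2=3
PS@8,7 dof=2 J2 → L=9 J1=5 J2=4
add link → L=10 J1=5 J2=4
R@2,1 dof=1 J1 → L=10 J1=6 J2=4
C@9,6 dof=2 J2 → L=10 J1=6 J2=5
M=3(L−1)−2J1−J2=3·9−2·6−5=10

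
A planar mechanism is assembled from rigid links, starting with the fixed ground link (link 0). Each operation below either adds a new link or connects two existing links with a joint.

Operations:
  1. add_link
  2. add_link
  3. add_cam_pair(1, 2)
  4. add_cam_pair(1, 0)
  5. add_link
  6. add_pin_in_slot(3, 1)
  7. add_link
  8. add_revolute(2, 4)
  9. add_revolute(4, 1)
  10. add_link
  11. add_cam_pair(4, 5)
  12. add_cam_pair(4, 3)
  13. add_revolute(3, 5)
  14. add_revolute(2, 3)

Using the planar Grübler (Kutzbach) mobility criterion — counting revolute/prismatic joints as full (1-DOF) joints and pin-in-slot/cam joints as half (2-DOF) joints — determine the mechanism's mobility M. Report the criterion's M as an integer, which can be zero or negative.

L=1 J1=0 J2=0
add link → L=2 J1=0 J2=0
add link → L=3 J1=0 J2=0
C@1,2 dof=2 J2 → L=3 J1=0 J2=1
C@1,0 dof=2 J2 → L=3 J1=0 J2=2
add link → L=4 J1=0 J2=2
PS@3,1 dof=2 J2 → L=4 J1=0 J2=3
add link → L=5 J1=0 J2=3
R@2,4 dof=1 J1 → L=5 J1=1 J2=3
R@4,1 dof=1 J1 → L=5 J1=2 J2=3
add link → L=6 J1=2 J2=3
C@4,5 dof=2 J2 → L=6 J1=2 J2=4
C@4,3 dof=2 J2 → L=6 J1=2 J2=5
R@3,5 dof=1 J1 → L=6 J1=3 J2=5
R@2,3 dof=1 J1 → L=6 J1=4 J2=5
M=3(L−1)−2J1−J2=3·5−2·4−5=2

M = 2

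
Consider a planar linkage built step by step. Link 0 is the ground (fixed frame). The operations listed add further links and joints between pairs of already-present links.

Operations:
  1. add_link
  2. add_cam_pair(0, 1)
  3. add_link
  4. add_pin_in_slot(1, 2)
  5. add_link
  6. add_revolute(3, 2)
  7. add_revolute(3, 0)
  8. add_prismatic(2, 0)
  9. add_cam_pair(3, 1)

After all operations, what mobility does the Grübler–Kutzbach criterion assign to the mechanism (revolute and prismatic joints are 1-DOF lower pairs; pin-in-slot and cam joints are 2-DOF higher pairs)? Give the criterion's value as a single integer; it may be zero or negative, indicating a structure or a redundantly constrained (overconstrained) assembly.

M = 0

[1;0;0] (link 0 is ground)
L+ [2;0;0]
C(0,1)∈J2 [2;0;1]
L+ [3;0;1]
PS(1,2)∈J2 [3;0;2]
L+ [4;0;2]
R(3,2)∈J1 [4;1;2]
R(3,0)∈J1 [4;2;2]
P(2,0)∈J1 [4;3;2]
C(3,1)∈J2 [4;3;3]
mobility = 9 − 6 − 3 = 0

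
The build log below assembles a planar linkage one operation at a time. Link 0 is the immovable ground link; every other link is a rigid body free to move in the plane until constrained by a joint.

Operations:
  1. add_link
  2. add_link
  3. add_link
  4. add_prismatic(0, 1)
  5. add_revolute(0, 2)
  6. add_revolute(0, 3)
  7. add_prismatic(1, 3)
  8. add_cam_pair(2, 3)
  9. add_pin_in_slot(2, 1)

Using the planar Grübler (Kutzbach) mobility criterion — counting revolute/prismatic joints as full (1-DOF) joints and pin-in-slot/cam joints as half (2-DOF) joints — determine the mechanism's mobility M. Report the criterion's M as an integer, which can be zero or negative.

(L,J1,J2)=(1,0,0); link0 fixed
link1: (2,0,0)
link2: (3,0,0)
link3: (4,0,0)
P 0-1 [J1]: (4,1,0)
R 0-2 [J1]: (4,2,0)
R 0-3 [J1]: (4,3,0)
P 1-3 [J1]: (4,4,0)
C 2-3 [J2]: (4,4,1)
PS 2-1 [J2]: (4,4,2)
Grübler: 3·3 − 2·4 − 2 = -1

M = -1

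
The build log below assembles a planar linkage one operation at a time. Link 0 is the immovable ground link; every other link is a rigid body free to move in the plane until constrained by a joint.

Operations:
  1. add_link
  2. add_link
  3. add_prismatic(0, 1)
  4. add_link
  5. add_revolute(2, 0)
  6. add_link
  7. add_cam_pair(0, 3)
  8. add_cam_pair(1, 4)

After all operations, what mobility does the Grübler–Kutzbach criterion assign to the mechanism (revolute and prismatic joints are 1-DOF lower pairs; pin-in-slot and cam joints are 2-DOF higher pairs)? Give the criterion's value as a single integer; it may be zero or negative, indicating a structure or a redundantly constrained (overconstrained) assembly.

L=1 J1=0 J2=0
add link → L=2 J1=0 J2=0
add link → L=3 J1=0 J2=0
P@0,1 dof=1 J1 → L=3 J1=1 J2=0
add link → L=4 J1=1 J2=0
R@2,0 dof=1 J1 → L=4 J1=2 J2=0
add link → L=5 J1=2 J2=0
C@0,3 dof=2 J2 → L=5 J1=2 J2=1
C@1,4 dof=2 J2 → L=5 J1=2 J2=2
M=3(L−1)−2J1−J2=3·4−2·2−2=6

M = 6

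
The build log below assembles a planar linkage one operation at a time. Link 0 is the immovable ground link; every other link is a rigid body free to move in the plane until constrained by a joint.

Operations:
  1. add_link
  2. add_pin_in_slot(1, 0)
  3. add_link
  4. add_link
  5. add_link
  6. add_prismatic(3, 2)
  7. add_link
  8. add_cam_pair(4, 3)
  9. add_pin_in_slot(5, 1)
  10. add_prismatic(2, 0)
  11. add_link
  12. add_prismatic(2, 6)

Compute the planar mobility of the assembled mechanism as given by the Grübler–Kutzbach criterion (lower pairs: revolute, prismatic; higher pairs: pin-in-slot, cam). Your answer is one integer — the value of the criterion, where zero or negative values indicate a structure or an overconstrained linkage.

L=1 J1=0 J2=0
add link → L=2 J1=0 J2=0
PS@1,0 dof=2 J2 → L=2 J1=0 J2=1
add link → L=3 J1=0 J2=1
add link → L=4 J1=0 J2=1
add link → L=5 J1=0 J2=1
P@3,2 dof=1 J1 → L=5 J1=1 J2=1
add link → L=6 J1=1 J2=1
C@4,3 dof=2 J2 → L=6 J1=1 J2=2
PS@5,1 dof=2 J2 → L=6 J1=1 J2=3
P@2,0 dof=1 J1 → L=6 J1=2 J2=3
add link → L=7 J1=2 J2=3
P@2,6 dof=1 J1 → L=7 J1=3 J2=3
M=3(L−1)−2J1−J2=3·6−2·3−3=9

M = 9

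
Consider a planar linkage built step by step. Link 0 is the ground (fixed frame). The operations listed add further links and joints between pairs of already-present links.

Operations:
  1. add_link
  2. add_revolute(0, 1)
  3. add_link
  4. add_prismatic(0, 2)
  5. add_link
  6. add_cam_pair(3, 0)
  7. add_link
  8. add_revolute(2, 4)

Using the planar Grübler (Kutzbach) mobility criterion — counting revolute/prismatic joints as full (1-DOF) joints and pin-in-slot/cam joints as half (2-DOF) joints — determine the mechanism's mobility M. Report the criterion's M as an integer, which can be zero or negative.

M = 5

(L,J1,J2)=(1,0,0); link0 fixed
link1: (2,0,0)
R 0-1 [J1]: (2,1,0)
link2: (3,1,0)
P 0-2 [J1]: (3,2,0)
link3: (4,2,0)
C 3-0 [J2]: (4,2,1)
link4: (5,2,1)
R 2-4 [J1]: (5,3,1)
Grübler: 3·4 − 2·3 − 1 = 5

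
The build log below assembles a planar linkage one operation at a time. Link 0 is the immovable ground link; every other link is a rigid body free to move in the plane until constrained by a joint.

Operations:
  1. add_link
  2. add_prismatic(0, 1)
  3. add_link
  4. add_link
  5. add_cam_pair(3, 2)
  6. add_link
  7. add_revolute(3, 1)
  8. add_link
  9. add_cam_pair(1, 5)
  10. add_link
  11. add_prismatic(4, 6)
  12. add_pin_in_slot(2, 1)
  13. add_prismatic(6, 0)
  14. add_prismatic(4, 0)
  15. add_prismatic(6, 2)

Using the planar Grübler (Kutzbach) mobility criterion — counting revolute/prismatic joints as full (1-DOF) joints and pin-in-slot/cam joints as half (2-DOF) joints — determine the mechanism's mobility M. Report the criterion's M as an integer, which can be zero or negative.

L=1 J1=0 J2=0
add link → L=2 J1=0 J2=0
P@0,1 dof=1 J1 → L=2 J1=1 J2=0
add link → L=3 J1=1 J2=0
add link → L=4 J1=1 J2=0
C@3,2 dof=2 J2 → L=4 J1=1 J2=1
add link → L=5 J1=1 J2=1
R@3,1 dof=1 J1 → L=5 J1=2 J2=1
add link → L=6 J1=2 J2=1
C@1,5 dof=2 J2 → L=6 J1=2 J2=2
add link → L=7 J1=2 J2=2
P@4,6 dof=1 J1 → L=7 J1=3 J2=2
PS@2,1 dof=2 J2 → L=7 J1=3 J2=3
P@6,0 dof=1 J1 → L=7 J1=4 J2=3
P@4,0 dof=1 J1 → L=7 J1=5 J2=3
P@6,2 dof=1 J1 → L=7 J1=6 J2=3
M=3(L−1)−2J1−J2=3·6−2·6−3=3

M = 3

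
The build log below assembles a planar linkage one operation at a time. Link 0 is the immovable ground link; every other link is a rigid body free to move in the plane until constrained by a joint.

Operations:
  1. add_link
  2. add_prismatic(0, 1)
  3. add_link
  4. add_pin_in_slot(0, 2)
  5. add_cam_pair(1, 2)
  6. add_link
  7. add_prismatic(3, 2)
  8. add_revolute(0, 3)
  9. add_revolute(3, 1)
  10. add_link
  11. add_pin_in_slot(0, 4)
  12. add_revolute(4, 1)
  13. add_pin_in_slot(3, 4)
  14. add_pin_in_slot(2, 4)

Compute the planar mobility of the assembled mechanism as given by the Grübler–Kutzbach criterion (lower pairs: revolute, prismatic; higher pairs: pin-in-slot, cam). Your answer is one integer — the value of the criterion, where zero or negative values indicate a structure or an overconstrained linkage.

M = -3

L=1 J1=0 J2=0
add link → L=2 J1=0 J2=0
P@0,1 dof=1 J1 → L=2 J1=1 J2=0
add link → L=3 J1=1 J2=0
PS@0,2 dof=2 J2 → L=3 J1=1 J2=1
C@1,2 dof=2 J2 → L=3 J1=1 J2=2
add link → L=4 J1=1 J2=2
P@3,2 dof=1 J1 → L=4 J1=2 J2=2
R@0,3 dof=1 J1 → L=4 J1=3 J2=2
R@3,1 dof=1 J1 → L=4 J1=4 J2=2
add link → L=5 J1=4 J2=2
PS@0,4 dof=2 J2 → L=5 J1=4 J2=3
R@4,1 dof=1 J1 → L=5 J1=5 J2=3
PS@3,4 dof=2 J2 → L=5 J1=5 J2=4
PS@2,4 dof=2 J2 → L=5 J1=5 J2=5
M=3(L−1)−2J1−J2=3·4−2·5−5=-3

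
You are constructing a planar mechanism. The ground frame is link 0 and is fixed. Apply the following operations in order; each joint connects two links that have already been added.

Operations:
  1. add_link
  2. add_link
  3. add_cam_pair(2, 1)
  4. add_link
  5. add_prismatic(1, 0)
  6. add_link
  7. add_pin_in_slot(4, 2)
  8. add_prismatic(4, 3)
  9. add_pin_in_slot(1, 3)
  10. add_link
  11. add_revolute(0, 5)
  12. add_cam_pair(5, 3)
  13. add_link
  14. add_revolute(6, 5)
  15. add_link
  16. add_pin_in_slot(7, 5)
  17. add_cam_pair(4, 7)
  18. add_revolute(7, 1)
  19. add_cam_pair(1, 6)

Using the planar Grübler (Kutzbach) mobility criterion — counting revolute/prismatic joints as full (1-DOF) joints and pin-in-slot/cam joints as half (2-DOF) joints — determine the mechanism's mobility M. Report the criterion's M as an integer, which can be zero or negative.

(L,J1,J2)=(1,0,0); link0 fixed
link1: (2,0,0)
link2: (3,0,0)
C 2-1 [J2]: (3,0,1)
link3: (4,0,1)
P 1-0 [J1]: (4,1,1)
link4: (5,1,1)
PS 4-2 [J2]: (5,1,2)
P 4-3 [J1]: (5,2,2)
PS 1-3 [J2]: (5,2,3)
link5: (6,2,3)
R 0-5 [J1]: (6,3,3)
C 5-3 [J2]: (6,3,4)
link6: (7,3,4)
R 6-5 [J1]: (7,4,4)
link7: (8,4,4)
PS 7-5 [J2]: (8,4,5)
C 4-7 [J2]: (8,4,6)
R 7-1 [J1]: (8,5,6)
C 1-6 [J2]: (8,5,7)
Grübler: 3·7 − 2·5 − 7 = 4

M = 4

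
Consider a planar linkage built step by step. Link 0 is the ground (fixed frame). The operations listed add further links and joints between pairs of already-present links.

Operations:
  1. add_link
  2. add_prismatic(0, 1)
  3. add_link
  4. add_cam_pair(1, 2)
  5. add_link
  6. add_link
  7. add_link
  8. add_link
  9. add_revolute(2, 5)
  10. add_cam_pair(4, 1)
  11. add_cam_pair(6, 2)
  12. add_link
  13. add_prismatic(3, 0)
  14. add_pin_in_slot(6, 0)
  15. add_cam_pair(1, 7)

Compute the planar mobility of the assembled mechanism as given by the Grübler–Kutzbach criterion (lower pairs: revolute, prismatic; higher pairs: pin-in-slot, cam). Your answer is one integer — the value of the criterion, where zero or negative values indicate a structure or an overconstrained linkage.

M = 10

L=1 J1=0 J2=0
add link → L=2 J1=0 J2=0
P@0,1 dof=1 J1 → L=2 J1=1 J2=0
add link → L=3 J1=1 J2=0
C@1,2 dof=2 J2 → L=3 J1=1 J2=1
add link → L=4 J1=1 J2=1
add link → L=5 J1=1 J2=1
add link → L=6 J1=1 J2=1
add link → L=7 J1=1 J2=1
R@2,5 dof=1 J1 → L=7 J1=2 J2=1
C@4,1 dof=2 J2 → L=7 J1=2 J2=2
C@6,2 dof=2 J2 → L=7 J1=2 J2=3
add link → L=8 J1=2 J2=3
P@3,0 dof=1 J1 → L=8 J1=3 J2=3
PS@6,0 dof=2 J2 → L=8 J1=3 J2=4
C@1,7 dof=2 J2 → L=8 J1=3 J2=5
M=3(L−1)−2J1−J2=3·7−2·3−5=10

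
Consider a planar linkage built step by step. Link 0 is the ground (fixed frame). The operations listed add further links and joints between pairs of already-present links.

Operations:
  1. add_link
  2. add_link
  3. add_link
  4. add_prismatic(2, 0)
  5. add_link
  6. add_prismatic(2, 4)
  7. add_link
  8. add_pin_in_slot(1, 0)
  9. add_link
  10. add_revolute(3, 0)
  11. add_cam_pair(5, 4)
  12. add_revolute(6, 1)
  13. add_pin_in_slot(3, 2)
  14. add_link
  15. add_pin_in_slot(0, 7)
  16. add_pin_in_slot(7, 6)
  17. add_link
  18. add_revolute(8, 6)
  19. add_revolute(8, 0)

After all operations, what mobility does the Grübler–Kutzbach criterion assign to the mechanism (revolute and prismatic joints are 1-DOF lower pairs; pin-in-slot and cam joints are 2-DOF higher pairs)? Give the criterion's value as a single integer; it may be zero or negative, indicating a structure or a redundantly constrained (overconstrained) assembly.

link 0 = ground. State L|J1|J2 = 1|0|0
+link1  2|0|0
+link2  3|0|0
+link3  4|0|0
P(2,0) f=1→J1  4|1|0
+link4  5|1|0
P(2,4) f=1→J1  5|2|0
+link5  6|2|0
PS(1,0) f=2→J2  6|2|1
+link6  7|2|1
R(3,0) f=1→J1  7|3|1
C(5,4) f=2→J2  7|3|2
R(6,1) f=1→J1  7|4|2
PS(3,2) f=2→J2  7|4|3
+link7  8|4|3
PS(0,7) f=2→J2  8|4|4
PS(7,6) f=2→J2  8|4|5
+link8  9|4|5
R(8,6) f=1→J1  9|5|5
R(8,0) f=1→J1  9|6|5
M = 3(9−1)−2·6−5 = 24−12−5 = 7

M = 7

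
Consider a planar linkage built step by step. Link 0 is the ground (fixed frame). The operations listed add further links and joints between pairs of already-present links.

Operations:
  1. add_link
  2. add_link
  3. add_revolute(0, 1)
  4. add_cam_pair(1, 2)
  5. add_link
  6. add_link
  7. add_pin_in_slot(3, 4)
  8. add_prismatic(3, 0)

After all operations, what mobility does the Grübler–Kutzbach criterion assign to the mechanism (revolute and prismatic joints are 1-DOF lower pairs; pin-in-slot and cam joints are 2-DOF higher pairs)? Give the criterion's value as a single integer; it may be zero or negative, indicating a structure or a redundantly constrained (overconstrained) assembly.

M = 6

link 0 = ground. State L|J1|J2 = 1|0|0
+link1  2|0|0
+link2  3|0|0
R(0,1) f=1→J1  3|1|0
C(1,2) f=2→J2  3|1|1
+link3  4|1|1
+link4  5|1|1
PS(3,4) f=2→J2  5|1|2
P(3,0) f=1→J1  5|2|2
M = 3(5−1)−2·2−2 = 12−4−2 = 6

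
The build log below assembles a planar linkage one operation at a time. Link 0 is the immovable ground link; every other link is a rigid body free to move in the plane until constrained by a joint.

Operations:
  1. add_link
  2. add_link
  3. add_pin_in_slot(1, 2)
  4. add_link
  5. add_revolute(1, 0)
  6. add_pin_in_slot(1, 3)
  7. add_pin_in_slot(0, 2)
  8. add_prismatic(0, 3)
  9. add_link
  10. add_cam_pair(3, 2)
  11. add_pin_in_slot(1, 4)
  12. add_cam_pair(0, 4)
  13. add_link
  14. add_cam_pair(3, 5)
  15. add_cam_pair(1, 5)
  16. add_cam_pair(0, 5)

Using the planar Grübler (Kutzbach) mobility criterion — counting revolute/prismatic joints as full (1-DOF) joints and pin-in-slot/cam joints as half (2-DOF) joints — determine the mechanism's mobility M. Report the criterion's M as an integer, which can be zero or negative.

M = 2

ground; <1,0,0>
#1 <2,0,0>
#2 <3,0,0>
PS:1↔2 J2 <3,0,1>
#3 <4,0,1>
R:1↔0 J1 <4,1,1>
PS:1↔3 J2 <4,1,2>
PS:0↔2 J2 <4,1,3>
P:0↔3 J1 <4,2,3>
#4 <5,2,3>
C:3↔2 J2 <5,2,4>
PS:1↔4 J2 <5,2,5>
C:0↔4 J2 <5,2,6>
#5 <6,2,6>
C:3↔5 J2 <6,2,7>
C:1↔5 J2 <6,2,8>
C:0↔5 J2 <6,2,9>
3×5 − 2×2 − 1×9 = 2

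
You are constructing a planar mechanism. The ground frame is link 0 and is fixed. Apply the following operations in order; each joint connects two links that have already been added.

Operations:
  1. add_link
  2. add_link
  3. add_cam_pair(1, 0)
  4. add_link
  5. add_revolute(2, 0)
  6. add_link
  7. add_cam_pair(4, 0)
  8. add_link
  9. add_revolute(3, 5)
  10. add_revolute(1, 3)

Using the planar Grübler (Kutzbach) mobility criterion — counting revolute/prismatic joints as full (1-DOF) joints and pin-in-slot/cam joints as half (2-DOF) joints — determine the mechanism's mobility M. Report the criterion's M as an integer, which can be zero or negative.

M = 7

L=1 J1=0 J2=0
add link → L=2 J1=0 J2=0
add link → L=3 J1=0 J2=0
C@1,0 dof=2 J2 → L=3 J1=0 J2=1
add link → L=4 J1=0 J2=1
R@2,0 dof=1 J1 → L=4 J1=1 J2=1
add link → L=5 J1=1 J2=1
C@4,0 dof=2 J2 → L=5 J1=1 J2=2
add link → L=6 J1=1 J2=2
R@3,5 dof=1 J1 → L=6 J1=2 J2=2
R@1,3 dof=1 J1 → L=6 J1=3 J2=2
M=3(L−1)−2J1−J2=3·5−2·3−2=7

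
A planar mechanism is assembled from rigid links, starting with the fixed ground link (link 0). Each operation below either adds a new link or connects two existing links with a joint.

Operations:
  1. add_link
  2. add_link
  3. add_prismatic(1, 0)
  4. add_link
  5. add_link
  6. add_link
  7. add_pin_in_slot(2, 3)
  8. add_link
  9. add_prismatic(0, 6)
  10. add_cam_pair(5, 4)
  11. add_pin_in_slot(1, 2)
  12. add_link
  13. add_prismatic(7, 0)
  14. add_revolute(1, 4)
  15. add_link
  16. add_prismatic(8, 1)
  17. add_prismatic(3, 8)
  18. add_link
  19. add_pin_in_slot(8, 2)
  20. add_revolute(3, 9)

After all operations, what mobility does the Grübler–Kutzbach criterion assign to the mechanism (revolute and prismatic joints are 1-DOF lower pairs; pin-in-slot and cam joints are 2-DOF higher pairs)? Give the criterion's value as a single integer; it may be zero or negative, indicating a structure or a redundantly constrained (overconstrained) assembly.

(L,J1,J2)=(1,0,0); link0 fixed
link1: (2,0,0)
link2: (3,0,0)
P 1-0 [J1]: (3,1,0)
link3: (4,1,0)
link4: (5,1,0)
link5: (6,1,0)
PS 2-3 [J2]: (6,1,1)
link6: (7,1,1)
P 0-6 [J1]: (7,2,1)
C 5-4 [J2]: (7,2,2)
PS 1-2 [J2]: (7,2,3)
link7: (8,2,3)
P 7-0 [J1]: (8,3,3)
R 1-4 [J1]: (8,4,3)
link8: (9,4,3)
P 8-1 [J1]: (9,5,3)
P 3-8 [J1]: (9,6,3)
link9: (10,6,3)
PS 8-2 [J2]: (10,6,4)
R 3-9 [J1]: (10,7,4)
Grübler: 3·9 − 2·7 − 4 = 9

M = 9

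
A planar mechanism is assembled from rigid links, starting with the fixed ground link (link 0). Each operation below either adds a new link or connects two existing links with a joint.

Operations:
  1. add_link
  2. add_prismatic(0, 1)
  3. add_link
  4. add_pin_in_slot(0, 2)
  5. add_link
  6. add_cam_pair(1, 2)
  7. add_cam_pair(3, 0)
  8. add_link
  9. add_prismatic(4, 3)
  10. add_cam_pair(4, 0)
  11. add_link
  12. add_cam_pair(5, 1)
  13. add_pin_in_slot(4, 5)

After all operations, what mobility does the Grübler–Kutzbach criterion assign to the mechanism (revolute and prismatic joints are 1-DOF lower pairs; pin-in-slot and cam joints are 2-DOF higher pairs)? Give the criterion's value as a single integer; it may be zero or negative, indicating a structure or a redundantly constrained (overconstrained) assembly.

(L,J1,J2)=(1,0,0); link0 fixed
link1: (2,0,0)
P 0-1 [J1]: (2,1,0)
link2: (3,1,0)
PS 0-2 [J2]: (3,1,1)
link3: (4,1,1)
C 1-2 [J2]: (4,1,2)
C 3-0 [J2]: (4,1,3)
link4: (5,1,3)
P 4-3 [J1]: (5,2,3)
C 4-0 [J2]: (5,2,4)
link5: (6,2,4)
C 5-1 [J2]: (6,2,5)
PS 4-5 [J2]: (6,2,6)
Grübler: 3·5 − 2·2 − 6 = 5

M = 5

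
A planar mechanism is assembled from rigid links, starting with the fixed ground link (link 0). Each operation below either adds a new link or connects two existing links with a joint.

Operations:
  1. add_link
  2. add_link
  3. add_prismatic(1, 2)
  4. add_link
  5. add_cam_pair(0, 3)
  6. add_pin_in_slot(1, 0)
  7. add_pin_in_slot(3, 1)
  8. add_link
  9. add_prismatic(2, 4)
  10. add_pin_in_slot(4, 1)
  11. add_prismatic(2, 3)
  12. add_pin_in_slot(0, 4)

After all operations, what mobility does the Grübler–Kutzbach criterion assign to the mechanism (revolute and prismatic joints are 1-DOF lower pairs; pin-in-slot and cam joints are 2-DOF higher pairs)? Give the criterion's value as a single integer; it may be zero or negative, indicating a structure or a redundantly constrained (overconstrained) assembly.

M = 1

link 0 = ground. State L|J1|J2 = 1|0|0
+link1  2|0|0
+link2  3|0|0
P(1,2) f=1→J1  3|1|0
+link3  4|1|0
C(0,3) f=2→J2  4|1|1
PS(1,0) f=2→J2  4|1|2
PS(3,1) f=2→J2  4|1|3
+link4  5|1|3
P(2,4) f=1→J1  5|2|3
PS(4,1) f=2→J2  5|2|4
P(2,3) f=1→J1  5|3|4
PS(0,4) f=2→J2  5|3|5
M = 3(5−1)−2·3−5 = 12−6−5 = 1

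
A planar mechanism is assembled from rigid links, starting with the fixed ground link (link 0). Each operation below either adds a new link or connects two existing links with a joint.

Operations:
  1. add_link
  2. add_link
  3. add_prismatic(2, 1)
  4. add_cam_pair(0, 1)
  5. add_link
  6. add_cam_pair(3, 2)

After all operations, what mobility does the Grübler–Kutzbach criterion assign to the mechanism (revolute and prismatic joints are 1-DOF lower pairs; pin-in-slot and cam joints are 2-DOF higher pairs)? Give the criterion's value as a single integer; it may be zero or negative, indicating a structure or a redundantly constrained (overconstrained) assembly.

M = 5

L=1 J1=0 J2=0
add link → L=2 J1=0 J2=0
add link → L=3 J1=0 J2=0
P@2,1 dof=1 J1 → L=3 J1=1 J2=0
C@0,1 dof=2 J2 → L=3 J1=1 J2=1
add link → L=4 J1=1 J2=1
C@3,2 dof=2 J2 → L=4 J1=1 J2=2
M=3(L−1)−2J1−J2=3·3−2·1−2=5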